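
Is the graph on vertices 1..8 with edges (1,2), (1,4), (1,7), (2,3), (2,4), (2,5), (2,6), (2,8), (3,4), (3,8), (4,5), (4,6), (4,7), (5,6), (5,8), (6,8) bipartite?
No (odd cycle of length 3: 4 -> 1 -> 7 -> 4)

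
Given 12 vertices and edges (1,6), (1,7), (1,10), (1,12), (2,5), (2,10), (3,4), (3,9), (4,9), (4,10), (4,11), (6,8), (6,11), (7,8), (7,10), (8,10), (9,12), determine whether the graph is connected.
Yes (BFS from 1 visits [1, 6, 7, 10, 12, 8, 11, 2, 4, 9, 5, 3] — all 12 vertices reached)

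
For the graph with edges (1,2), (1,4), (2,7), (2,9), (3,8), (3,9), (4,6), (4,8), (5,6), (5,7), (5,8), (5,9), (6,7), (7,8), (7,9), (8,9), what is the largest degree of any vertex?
5 (attained at vertices 7, 8, 9)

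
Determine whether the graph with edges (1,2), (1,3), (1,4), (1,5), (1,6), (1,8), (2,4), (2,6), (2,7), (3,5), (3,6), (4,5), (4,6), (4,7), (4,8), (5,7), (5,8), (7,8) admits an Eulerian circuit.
No (2 vertices have odd degree: {3, 5}; Eulerian circuit requires 0)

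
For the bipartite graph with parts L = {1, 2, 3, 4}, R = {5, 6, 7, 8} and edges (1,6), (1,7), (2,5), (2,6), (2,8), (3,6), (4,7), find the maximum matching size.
3 (matching: (1,7), (2,8), (3,6); upper bound min(|L|,|R|) = min(4,4) = 4)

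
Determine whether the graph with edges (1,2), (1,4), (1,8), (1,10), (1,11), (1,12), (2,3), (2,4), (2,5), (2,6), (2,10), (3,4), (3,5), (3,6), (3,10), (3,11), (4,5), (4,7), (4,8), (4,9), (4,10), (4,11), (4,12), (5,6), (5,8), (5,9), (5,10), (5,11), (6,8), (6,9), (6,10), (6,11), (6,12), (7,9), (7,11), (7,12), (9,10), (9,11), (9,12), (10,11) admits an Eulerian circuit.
No (2 vertices have odd degree: {9, 12}; Eulerian circuit requires 0)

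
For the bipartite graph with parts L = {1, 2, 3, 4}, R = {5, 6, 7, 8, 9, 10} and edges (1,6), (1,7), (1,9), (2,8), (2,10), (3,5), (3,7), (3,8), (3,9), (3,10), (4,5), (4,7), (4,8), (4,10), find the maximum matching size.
4 (matching: (1,9), (2,10), (3,8), (4,7); upper bound min(|L|,|R|) = min(4,6) = 4)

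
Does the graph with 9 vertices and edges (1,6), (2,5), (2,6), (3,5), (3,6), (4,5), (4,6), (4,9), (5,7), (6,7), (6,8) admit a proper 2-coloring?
Yes. Partition: {1, 2, 3, 4, 7, 8}, {5, 6, 9}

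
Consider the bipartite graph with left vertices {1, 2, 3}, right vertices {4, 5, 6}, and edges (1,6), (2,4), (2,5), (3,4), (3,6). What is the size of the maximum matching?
3 (matching: (1,6), (2,5), (3,4); upper bound min(|L|,|R|) = min(3,3) = 3)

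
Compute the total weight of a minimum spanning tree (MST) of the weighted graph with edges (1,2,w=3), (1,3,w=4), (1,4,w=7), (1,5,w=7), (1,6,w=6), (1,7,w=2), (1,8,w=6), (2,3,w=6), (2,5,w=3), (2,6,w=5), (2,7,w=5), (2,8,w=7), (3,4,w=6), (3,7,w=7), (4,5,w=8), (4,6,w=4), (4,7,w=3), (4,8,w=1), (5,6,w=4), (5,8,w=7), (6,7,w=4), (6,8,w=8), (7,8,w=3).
20 (MST edges: (1,2,w=3), (1,3,w=4), (1,7,w=2), (2,5,w=3), (4,6,w=4), (4,7,w=3), (4,8,w=1); sum of weights 3 + 4 + 2 + 3 + 4 + 3 + 1 = 20)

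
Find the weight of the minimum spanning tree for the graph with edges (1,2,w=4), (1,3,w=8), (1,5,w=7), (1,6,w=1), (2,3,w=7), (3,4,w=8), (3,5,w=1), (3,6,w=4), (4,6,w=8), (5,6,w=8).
18 (MST edges: (1,2,w=4), (1,6,w=1), (3,4,w=8), (3,5,w=1), (3,6,w=4); sum of weights 4 + 1 + 8 + 1 + 4 = 18)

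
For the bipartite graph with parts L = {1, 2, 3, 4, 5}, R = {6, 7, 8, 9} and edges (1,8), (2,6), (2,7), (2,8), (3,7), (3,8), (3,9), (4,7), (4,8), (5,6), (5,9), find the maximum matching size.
4 (matching: (1,8), (2,7), (3,9), (5,6); upper bound min(|L|,|R|) = min(5,4) = 4)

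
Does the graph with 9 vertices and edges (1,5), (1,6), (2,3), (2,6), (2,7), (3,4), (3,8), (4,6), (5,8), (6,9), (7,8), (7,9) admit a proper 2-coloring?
Yes. Partition: {1, 2, 4, 8, 9}, {3, 5, 6, 7}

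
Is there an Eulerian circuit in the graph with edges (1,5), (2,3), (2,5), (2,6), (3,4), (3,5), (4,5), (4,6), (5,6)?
No (6 vertices have odd degree: {1, 2, 3, 4, 5, 6}; Eulerian circuit requires 0)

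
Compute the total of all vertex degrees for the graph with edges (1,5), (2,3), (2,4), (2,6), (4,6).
10 (handshake: sum of degrees = 2|E| = 2 x 5 = 10)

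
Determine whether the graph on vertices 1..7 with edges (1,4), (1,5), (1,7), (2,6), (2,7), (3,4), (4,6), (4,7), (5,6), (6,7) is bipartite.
No (odd cycle of length 3: 7 -> 1 -> 4 -> 7)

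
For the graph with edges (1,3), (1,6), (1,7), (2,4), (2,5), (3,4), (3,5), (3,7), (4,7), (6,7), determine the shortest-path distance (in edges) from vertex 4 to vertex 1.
2 (path: 4 -> 7 -> 1, 2 edges)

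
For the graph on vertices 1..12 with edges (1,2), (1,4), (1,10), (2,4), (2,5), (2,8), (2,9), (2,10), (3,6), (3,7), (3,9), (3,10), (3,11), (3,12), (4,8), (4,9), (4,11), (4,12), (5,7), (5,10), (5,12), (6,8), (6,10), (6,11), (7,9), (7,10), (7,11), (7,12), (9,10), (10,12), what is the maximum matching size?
6 (matching: (1,2), (3,7), (4,8), (5,12), (6,11), (9,10); upper bound floor(n/2) = floor(12/2) = 6)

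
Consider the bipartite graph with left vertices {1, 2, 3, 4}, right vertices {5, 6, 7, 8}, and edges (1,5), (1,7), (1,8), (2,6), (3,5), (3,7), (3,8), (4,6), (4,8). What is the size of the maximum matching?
4 (matching: (1,5), (2,6), (3,7), (4,8); upper bound min(|L|,|R|) = min(4,4) = 4)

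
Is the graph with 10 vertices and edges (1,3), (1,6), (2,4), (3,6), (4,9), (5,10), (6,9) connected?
No, it has 4 components: {1, 2, 3, 4, 6, 9}, {5, 10}, {7}, {8}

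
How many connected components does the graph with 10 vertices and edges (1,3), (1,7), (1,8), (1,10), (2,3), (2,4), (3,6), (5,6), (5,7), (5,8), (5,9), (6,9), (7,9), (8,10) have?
1 (components: {1, 2, 3, 4, 5, 6, 7, 8, 9, 10})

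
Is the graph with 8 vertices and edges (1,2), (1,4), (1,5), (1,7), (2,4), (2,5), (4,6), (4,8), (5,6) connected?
No, it has 2 components: {1, 2, 4, 5, 6, 7, 8}, {3}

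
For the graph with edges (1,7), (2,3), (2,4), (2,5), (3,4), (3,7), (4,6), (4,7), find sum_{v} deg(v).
16 (handshake: sum of degrees = 2|E| = 2 x 8 = 16)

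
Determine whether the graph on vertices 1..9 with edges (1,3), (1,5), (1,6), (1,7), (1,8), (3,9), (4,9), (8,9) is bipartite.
Yes. Partition: {1, 2, 9}, {3, 4, 5, 6, 7, 8}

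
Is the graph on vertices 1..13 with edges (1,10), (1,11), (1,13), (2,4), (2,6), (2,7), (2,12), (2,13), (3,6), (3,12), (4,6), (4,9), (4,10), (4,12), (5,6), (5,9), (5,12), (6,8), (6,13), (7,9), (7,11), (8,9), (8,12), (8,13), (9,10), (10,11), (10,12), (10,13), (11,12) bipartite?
No (odd cycle of length 3: 10 -> 1 -> 11 -> 10)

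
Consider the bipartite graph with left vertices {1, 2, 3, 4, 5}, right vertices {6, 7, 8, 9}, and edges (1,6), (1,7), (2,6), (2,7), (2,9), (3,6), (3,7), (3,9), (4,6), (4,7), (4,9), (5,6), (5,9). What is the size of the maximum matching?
3 (matching: (1,7), (2,9), (3,6); upper bound min(|L|,|R|) = min(5,4) = 4)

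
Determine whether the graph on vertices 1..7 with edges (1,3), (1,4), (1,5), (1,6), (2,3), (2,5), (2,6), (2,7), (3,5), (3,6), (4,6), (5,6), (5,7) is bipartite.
No (odd cycle of length 3: 6 -> 1 -> 5 -> 6)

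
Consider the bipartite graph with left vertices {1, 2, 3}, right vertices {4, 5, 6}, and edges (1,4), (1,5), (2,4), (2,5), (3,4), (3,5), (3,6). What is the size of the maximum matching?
3 (matching: (1,5), (2,4), (3,6); upper bound min(|L|,|R|) = min(3,3) = 3)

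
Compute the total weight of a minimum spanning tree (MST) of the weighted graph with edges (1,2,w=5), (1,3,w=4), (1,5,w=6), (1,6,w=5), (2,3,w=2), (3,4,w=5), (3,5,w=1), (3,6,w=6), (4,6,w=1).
13 (MST edges: (1,3,w=4), (1,6,w=5), (2,3,w=2), (3,5,w=1), (4,6,w=1); sum of weights 4 + 5 + 2 + 1 + 1 = 13)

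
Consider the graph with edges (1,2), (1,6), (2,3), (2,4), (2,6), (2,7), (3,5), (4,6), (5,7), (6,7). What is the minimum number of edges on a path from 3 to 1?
2 (path: 3 -> 2 -> 1, 2 edges)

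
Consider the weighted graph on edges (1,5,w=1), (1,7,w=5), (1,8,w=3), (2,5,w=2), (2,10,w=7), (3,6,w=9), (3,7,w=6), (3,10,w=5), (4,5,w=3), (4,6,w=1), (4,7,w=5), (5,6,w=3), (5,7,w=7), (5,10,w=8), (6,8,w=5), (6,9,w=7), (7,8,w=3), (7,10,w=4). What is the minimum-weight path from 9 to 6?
7 (path: 9 -> 6; weights 7 = 7)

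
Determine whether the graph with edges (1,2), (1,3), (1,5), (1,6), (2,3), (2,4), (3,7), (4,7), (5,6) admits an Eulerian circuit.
No (2 vertices have odd degree: {2, 3}; Eulerian circuit requires 0)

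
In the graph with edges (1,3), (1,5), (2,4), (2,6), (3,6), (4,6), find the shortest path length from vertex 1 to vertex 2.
3 (path: 1 -> 3 -> 6 -> 2, 3 edges)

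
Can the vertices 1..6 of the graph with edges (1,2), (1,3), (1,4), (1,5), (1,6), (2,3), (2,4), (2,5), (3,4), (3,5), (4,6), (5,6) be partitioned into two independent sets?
No (odd cycle of length 3: 4 -> 1 -> 2 -> 4)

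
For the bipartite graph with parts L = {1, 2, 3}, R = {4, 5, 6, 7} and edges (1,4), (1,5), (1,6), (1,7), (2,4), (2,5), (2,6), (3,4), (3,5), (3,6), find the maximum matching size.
3 (matching: (1,7), (2,6), (3,5); upper bound min(|L|,|R|) = min(3,4) = 3)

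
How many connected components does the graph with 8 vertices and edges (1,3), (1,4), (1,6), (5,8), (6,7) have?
3 (components: {1, 3, 4, 6, 7}, {2}, {5, 8})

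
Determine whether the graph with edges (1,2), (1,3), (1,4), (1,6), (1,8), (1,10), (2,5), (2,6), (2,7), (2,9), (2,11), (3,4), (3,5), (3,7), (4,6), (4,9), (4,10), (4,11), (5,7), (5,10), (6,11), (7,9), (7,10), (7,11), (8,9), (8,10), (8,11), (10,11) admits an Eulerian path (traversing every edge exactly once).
Yes — and in fact it has an Eulerian circuit (the graph is connected and all 11 vertices have even degree)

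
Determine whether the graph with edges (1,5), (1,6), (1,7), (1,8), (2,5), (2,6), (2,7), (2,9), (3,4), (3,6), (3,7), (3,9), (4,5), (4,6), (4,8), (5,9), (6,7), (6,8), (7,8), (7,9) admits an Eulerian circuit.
Yes (the graph is connected and all 9 vertices have even degree)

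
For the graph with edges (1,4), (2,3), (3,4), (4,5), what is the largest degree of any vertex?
3 (attained at vertex 4)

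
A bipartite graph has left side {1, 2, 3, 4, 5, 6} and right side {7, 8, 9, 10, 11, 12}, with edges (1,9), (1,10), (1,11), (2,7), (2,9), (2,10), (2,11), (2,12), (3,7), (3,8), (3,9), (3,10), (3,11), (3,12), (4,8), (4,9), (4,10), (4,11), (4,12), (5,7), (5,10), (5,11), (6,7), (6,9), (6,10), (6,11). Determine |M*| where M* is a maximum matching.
6 (matching: (1,11), (2,12), (3,10), (4,8), (5,7), (6,9); upper bound min(|L|,|R|) = min(6,6) = 6)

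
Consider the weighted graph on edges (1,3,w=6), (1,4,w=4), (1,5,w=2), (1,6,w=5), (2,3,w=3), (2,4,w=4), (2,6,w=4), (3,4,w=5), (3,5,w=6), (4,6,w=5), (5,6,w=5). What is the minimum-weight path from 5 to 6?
5 (path: 5 -> 6; weights 5 = 5)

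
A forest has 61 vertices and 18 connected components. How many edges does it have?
43 (Each of the 18 component trees on V_i vertices has V_i - 1 edges; summing gives V - C = 61 - 18 = 43)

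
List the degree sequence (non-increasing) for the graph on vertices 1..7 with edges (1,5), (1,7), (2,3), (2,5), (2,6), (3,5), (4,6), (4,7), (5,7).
[4, 3, 3, 2, 2, 2, 2] (degrees: deg(1)=2, deg(2)=3, deg(3)=2, deg(4)=2, deg(5)=4, deg(6)=2, deg(7)=3)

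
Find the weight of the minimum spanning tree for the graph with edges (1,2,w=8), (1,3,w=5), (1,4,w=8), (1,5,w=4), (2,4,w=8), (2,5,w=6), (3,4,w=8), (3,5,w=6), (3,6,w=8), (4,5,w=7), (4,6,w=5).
27 (MST edges: (1,3,w=5), (1,5,w=4), (2,5,w=6), (4,5,w=7), (4,6,w=5); sum of weights 5 + 4 + 6 + 7 + 5 = 27)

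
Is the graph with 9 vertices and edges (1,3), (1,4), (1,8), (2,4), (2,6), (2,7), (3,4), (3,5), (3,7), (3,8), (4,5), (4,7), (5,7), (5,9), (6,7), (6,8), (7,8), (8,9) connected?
Yes (BFS from 1 visits [1, 3, 4, 8, 5, 7, 2, 6, 9] — all 9 vertices reached)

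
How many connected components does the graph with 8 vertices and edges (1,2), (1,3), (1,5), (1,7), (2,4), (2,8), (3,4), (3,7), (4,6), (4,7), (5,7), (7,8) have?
1 (components: {1, 2, 3, 4, 5, 6, 7, 8})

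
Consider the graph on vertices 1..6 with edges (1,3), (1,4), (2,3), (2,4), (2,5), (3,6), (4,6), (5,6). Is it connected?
Yes (BFS from 1 visits [1, 3, 4, 2, 6, 5] — all 6 vertices reached)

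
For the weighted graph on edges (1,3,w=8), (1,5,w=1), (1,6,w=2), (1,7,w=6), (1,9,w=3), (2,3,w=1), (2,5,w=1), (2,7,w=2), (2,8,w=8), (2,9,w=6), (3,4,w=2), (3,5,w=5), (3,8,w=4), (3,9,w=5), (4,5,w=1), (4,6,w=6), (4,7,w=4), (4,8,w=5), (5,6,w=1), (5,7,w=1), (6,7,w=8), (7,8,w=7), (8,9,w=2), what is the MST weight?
11 (MST edges: (1,5,w=1), (1,9,w=3), (2,3,w=1), (2,5,w=1), (4,5,w=1), (5,6,w=1), (5,7,w=1), (8,9,w=2); sum of weights 1 + 3 + 1 + 1 + 1 + 1 + 1 + 2 = 11)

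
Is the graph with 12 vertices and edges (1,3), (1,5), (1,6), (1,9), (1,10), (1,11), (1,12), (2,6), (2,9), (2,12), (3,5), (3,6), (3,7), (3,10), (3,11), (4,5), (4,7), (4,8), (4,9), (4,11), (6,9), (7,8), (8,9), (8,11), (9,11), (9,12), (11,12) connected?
Yes (BFS from 1 visits [1, 3, 5, 6, 9, 10, 11, 12, 7, 4, 2, 8] — all 12 vertices reached)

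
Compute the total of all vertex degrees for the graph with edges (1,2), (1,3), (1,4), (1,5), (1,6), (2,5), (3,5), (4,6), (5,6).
18 (handshake: sum of degrees = 2|E| = 2 x 9 = 18)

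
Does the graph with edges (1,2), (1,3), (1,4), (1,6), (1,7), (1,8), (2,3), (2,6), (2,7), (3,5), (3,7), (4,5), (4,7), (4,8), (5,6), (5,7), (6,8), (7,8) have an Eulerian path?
Yes — and in fact it has an Eulerian circuit (the graph is connected and all 8 vertices have even degree)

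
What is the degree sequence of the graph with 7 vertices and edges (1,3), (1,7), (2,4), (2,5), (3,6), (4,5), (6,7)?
[2, 2, 2, 2, 2, 2, 2] (degrees: deg(1)=2, deg(2)=2, deg(3)=2, deg(4)=2, deg(5)=2, deg(6)=2, deg(7)=2)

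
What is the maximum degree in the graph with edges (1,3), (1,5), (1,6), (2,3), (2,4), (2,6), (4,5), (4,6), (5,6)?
4 (attained at vertex 6)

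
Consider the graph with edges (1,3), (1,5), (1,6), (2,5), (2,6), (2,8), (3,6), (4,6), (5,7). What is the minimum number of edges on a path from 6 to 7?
3 (path: 6 -> 2 -> 5 -> 7, 3 edges)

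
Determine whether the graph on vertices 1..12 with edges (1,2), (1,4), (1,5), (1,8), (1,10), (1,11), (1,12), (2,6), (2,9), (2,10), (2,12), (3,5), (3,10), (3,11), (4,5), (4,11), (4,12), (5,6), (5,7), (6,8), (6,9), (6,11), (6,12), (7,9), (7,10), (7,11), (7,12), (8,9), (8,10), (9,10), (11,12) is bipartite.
No (odd cycle of length 3: 8 -> 1 -> 10 -> 8)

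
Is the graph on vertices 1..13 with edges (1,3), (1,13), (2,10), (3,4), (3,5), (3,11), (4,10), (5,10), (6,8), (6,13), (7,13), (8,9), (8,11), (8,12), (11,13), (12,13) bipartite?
Yes. Partition: {1, 2, 4, 5, 6, 7, 9, 11, 12}, {3, 8, 10, 13}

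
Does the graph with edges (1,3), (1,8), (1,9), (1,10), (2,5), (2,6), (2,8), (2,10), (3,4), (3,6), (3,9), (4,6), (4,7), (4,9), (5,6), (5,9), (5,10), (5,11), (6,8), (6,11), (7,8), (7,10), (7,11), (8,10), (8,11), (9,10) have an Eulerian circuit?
No (2 vertices have odd degree: {5, 9}; Eulerian circuit requires 0)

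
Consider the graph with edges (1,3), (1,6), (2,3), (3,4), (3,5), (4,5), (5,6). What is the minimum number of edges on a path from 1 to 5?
2 (path: 1 -> 6 -> 5, 2 edges)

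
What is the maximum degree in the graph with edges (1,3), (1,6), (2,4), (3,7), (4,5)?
2 (attained at vertices 1, 3, 4)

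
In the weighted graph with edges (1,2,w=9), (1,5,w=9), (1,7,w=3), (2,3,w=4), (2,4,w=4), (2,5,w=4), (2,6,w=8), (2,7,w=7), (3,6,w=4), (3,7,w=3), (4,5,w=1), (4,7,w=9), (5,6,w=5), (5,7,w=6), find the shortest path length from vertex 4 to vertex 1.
10 (path: 4 -> 5 -> 1; weights 1 + 9 = 10)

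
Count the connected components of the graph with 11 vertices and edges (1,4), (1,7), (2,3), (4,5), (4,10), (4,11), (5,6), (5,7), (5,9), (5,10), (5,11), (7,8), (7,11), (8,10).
2 (components: {1, 4, 5, 6, 7, 8, 9, 10, 11}, {2, 3})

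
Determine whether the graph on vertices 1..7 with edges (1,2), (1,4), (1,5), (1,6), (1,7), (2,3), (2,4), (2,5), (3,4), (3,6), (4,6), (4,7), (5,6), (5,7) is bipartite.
No (odd cycle of length 3: 4 -> 1 -> 2 -> 4)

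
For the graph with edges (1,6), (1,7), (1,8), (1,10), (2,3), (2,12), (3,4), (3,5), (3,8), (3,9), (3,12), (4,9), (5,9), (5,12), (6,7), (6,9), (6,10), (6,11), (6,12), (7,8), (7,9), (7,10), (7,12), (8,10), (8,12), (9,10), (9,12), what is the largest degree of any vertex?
7 (attained at vertices 9, 12)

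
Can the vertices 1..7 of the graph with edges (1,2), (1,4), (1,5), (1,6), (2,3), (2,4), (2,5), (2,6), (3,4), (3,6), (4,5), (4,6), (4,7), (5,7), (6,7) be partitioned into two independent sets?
No (odd cycle of length 3: 5 -> 1 -> 2 -> 5)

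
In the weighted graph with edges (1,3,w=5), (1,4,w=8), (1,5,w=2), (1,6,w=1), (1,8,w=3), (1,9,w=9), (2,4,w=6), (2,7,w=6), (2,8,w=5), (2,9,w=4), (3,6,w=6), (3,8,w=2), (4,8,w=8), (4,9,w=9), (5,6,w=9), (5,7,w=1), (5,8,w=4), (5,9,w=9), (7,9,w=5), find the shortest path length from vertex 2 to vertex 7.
6 (path: 2 -> 7; weights 6 = 6)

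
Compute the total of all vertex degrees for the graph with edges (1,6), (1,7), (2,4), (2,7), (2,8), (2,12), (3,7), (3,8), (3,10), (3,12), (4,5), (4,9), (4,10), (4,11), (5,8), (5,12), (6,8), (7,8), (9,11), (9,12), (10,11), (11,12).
44 (handshake: sum of degrees = 2|E| = 2 x 22 = 44)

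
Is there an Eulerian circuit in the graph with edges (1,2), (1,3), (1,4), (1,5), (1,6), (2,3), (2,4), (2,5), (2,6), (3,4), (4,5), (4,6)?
No (6 vertices have odd degree: {1, 2, 3, 4, 5, 6}; Eulerian circuit requires 0)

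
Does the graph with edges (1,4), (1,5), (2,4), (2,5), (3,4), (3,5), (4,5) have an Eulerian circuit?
Yes (the graph is connected and all 5 vertices have even degree)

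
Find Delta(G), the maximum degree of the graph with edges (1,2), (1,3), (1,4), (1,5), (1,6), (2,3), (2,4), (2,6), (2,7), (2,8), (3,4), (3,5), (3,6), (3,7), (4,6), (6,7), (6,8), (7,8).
6 (attained at vertices 2, 3, 6)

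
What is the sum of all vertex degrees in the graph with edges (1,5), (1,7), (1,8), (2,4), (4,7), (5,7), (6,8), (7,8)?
16 (handshake: sum of degrees = 2|E| = 2 x 8 = 16)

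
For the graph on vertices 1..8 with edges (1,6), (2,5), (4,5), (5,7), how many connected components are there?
4 (components: {1, 6}, {2, 4, 5, 7}, {3}, {8})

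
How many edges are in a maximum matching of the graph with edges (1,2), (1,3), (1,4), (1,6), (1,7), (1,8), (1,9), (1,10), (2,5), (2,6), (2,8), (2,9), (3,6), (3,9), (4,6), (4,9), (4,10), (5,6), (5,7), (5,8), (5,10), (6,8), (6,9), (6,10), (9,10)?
5 (matching: (1,3), (2,8), (4,9), (5,7), (6,10); upper bound floor(n/2) = floor(10/2) = 5)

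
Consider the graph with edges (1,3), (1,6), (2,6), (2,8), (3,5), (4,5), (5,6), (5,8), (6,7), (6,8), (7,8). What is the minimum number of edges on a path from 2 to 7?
2 (path: 2 -> 6 -> 7, 2 edges)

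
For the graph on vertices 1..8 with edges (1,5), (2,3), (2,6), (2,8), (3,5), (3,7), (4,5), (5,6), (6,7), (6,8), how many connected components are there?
1 (components: {1, 2, 3, 4, 5, 6, 7, 8})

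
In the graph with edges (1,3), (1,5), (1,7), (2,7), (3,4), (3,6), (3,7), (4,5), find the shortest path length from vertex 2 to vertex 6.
3 (path: 2 -> 7 -> 3 -> 6, 3 edges)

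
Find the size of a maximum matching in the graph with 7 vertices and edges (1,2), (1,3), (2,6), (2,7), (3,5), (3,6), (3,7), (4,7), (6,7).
3 (matching: (2,6), (3,5), (4,7); upper bound floor(n/2) = floor(7/2) = 3)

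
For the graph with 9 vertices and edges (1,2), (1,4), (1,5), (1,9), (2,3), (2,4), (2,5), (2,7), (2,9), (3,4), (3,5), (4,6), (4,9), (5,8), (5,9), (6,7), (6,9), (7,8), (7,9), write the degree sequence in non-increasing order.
[6, 6, 5, 5, 4, 4, 3, 3, 2] (degrees: deg(1)=4, deg(2)=6, deg(3)=3, deg(4)=5, deg(5)=5, deg(6)=3, deg(7)=4, deg(8)=2, deg(9)=6)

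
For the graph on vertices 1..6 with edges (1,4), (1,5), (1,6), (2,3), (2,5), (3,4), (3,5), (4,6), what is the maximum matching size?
3 (matching: (1,6), (2,5), (3,4); upper bound floor(n/2) = floor(6/2) = 3)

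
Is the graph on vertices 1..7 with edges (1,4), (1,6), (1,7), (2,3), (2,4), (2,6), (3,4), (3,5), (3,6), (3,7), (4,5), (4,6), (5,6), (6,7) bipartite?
No (odd cycle of length 3: 6 -> 1 -> 7 -> 6)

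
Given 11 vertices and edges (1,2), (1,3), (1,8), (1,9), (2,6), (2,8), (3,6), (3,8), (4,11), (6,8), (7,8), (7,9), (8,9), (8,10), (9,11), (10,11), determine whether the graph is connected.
No, it has 2 components: {1, 2, 3, 4, 6, 7, 8, 9, 10, 11}, {5}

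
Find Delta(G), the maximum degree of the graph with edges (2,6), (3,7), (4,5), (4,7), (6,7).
3 (attained at vertex 7)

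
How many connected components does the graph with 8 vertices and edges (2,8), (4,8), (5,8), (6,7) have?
4 (components: {1}, {2, 4, 5, 8}, {3}, {6, 7})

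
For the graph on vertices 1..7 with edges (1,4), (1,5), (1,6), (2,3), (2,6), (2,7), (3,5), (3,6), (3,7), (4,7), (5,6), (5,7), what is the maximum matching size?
3 (matching: (1,5), (2,7), (3,6); upper bound floor(n/2) = floor(7/2) = 3)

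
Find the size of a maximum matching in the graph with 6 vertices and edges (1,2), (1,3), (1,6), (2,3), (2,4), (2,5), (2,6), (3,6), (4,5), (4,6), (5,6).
3 (matching: (1,3), (2,5), (4,6); upper bound floor(n/2) = floor(6/2) = 3)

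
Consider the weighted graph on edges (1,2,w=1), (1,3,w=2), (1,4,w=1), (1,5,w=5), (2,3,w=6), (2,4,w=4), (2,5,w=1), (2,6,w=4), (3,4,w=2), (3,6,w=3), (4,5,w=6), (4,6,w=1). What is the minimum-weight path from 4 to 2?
2 (path: 4 -> 1 -> 2; weights 1 + 1 = 2)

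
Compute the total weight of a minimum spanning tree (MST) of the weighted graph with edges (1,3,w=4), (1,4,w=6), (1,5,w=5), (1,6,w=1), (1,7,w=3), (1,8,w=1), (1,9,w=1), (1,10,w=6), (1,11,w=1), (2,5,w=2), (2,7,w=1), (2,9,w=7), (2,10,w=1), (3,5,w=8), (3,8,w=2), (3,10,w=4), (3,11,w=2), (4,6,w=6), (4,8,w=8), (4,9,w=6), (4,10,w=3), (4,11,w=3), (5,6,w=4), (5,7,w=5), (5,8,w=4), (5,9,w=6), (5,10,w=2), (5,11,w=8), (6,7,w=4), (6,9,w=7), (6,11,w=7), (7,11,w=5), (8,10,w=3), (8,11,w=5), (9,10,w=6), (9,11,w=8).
16 (MST edges: (1,6,w=1), (1,7,w=3), (1,8,w=1), (1,9,w=1), (1,11,w=1), (2,5,w=2), (2,7,w=1), (2,10,w=1), (3,8,w=2), (4,10,w=3); sum of weights 1 + 3 + 1 + 1 + 1 + 2 + 1 + 1 + 2 + 3 = 16)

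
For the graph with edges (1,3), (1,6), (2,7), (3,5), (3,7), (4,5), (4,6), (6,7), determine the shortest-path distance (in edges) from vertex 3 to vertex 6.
2 (path: 3 -> 7 -> 6, 2 edges)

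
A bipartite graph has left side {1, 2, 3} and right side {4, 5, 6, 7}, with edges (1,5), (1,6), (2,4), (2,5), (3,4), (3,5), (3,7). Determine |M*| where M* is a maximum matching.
3 (matching: (1,6), (2,5), (3,7); upper bound min(|L|,|R|) = min(3,4) = 3)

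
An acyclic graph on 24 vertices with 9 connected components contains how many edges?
15 (Each of the 9 component trees on V_i vertices has V_i - 1 edges; summing gives V - C = 24 - 9 = 15)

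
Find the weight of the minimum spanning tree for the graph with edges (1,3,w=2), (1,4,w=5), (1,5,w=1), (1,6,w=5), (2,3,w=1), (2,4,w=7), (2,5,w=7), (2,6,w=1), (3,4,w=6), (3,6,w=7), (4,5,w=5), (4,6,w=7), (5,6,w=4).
10 (MST edges: (1,3,w=2), (1,4,w=5), (1,5,w=1), (2,3,w=1), (2,6,w=1); sum of weights 2 + 5 + 1 + 1 + 1 = 10)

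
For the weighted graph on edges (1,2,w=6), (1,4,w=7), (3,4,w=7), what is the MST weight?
20 (MST edges: (1,2,w=6), (1,4,w=7), (3,4,w=7); sum of weights 6 + 7 + 7 = 20)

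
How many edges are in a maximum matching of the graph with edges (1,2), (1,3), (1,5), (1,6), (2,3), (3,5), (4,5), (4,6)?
3 (matching: (1,5), (2,3), (4,6); upper bound floor(n/2) = floor(6/2) = 3)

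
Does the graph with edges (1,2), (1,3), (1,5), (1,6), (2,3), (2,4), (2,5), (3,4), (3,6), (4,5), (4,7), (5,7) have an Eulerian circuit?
Yes (the graph is connected and all 7 vertices have even degree)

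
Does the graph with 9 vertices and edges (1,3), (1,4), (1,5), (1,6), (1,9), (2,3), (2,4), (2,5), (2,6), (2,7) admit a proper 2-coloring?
Yes. Partition: {1, 2, 8}, {3, 4, 5, 6, 7, 9}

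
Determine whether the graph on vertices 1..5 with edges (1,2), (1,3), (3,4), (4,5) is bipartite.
Yes. Partition: {1, 4}, {2, 3, 5}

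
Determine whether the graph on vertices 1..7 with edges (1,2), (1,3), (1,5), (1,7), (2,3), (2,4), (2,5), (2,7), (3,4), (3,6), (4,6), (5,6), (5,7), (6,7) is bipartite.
No (odd cycle of length 3: 2 -> 1 -> 7 -> 2)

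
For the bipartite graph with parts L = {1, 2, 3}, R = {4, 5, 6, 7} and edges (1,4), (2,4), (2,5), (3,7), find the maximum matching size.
3 (matching: (1,4), (2,5), (3,7); upper bound min(|L|,|R|) = min(3,4) = 3)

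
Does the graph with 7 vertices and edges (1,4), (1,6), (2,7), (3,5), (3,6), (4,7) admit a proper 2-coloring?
Yes. Partition: {1, 3, 7}, {2, 4, 5, 6}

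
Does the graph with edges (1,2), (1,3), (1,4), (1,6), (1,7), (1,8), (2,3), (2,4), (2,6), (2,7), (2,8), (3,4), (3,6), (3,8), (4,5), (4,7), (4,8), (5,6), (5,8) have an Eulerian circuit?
No (4 vertices have odd degree: {3, 5, 7, 8}; Eulerian circuit requires 0)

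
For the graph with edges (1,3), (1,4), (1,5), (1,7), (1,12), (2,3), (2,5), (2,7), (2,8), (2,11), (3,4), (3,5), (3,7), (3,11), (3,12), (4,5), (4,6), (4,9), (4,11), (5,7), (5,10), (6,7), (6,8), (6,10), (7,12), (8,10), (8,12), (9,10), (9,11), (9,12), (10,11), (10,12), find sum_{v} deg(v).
64 (handshake: sum of degrees = 2|E| = 2 x 32 = 64)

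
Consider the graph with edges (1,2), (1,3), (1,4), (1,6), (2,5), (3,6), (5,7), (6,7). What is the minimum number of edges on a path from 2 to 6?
2 (path: 2 -> 1 -> 6, 2 edges)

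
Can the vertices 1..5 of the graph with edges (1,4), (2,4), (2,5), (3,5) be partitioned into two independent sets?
Yes. Partition: {1, 2, 3}, {4, 5}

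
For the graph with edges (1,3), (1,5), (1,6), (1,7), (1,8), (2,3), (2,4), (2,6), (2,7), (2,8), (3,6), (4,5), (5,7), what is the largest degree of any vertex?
5 (attained at vertices 1, 2)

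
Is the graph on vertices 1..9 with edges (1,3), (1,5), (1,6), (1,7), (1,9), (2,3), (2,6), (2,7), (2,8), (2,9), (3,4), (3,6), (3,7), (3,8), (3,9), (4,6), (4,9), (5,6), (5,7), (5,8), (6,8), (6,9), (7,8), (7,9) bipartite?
No (odd cycle of length 3: 6 -> 1 -> 3 -> 6)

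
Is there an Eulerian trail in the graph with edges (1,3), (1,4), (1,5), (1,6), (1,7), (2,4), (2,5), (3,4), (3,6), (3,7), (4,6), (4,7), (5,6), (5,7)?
Yes (the graph is connected and exactly 2 vertices have odd degree: {1, 4}; any Eulerian path must start and end at those)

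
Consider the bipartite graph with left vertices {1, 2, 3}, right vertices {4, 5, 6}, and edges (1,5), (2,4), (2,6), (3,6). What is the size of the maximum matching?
3 (matching: (1,5), (2,4), (3,6); upper bound min(|L|,|R|) = min(3,3) = 3)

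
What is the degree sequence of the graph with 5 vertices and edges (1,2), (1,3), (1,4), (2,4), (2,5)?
[3, 3, 2, 1, 1] (degrees: deg(1)=3, deg(2)=3, deg(3)=1, deg(4)=2, deg(5)=1)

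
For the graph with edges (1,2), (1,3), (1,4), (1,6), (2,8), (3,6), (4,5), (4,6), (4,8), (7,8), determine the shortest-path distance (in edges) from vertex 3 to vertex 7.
4 (path: 3 -> 1 -> 4 -> 8 -> 7, 4 edges)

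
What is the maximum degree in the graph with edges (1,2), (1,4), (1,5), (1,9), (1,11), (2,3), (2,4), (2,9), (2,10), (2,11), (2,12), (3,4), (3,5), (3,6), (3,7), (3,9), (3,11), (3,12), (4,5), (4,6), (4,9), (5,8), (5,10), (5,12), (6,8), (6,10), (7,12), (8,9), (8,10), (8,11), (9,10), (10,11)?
8 (attained at vertex 3)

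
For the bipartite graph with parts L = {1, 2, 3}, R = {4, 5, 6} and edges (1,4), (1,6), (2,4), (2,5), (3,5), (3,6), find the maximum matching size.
3 (matching: (1,6), (2,4), (3,5); upper bound min(|L|,|R|) = min(3,3) = 3)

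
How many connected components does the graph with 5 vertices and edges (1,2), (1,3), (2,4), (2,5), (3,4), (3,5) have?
1 (components: {1, 2, 3, 4, 5})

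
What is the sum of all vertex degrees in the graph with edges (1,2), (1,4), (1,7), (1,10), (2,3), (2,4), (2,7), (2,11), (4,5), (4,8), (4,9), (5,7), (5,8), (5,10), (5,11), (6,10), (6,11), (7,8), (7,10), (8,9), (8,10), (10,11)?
44 (handshake: sum of degrees = 2|E| = 2 x 22 = 44)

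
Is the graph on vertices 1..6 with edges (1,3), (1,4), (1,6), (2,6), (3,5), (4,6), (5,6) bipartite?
No (odd cycle of length 3: 4 -> 1 -> 6 -> 4)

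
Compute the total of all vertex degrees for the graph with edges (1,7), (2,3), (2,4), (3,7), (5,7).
10 (handshake: sum of degrees = 2|E| = 2 x 5 = 10)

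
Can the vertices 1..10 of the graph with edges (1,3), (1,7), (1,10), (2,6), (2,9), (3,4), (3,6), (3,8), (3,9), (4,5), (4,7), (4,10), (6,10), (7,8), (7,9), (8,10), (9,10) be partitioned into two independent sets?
Yes. Partition: {1, 4, 6, 8, 9}, {2, 3, 5, 7, 10}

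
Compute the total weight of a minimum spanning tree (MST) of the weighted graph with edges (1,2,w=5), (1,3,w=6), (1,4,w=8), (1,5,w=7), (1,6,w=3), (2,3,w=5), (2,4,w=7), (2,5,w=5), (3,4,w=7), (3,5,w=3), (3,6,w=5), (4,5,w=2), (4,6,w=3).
16 (MST edges: (1,2,w=5), (1,6,w=3), (3,5,w=3), (4,5,w=2), (4,6,w=3); sum of weights 5 + 3 + 3 + 2 + 3 = 16)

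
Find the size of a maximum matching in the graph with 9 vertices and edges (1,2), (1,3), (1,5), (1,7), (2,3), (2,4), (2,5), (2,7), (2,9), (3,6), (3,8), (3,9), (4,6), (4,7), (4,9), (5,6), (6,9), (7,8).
4 (matching: (1,3), (4,9), (5,6), (7,8); upper bound floor(n/2) = floor(9/2) = 4)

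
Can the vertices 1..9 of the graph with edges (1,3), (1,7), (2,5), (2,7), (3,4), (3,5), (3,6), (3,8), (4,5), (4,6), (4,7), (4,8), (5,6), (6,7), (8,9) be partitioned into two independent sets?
No (odd cycle of length 3: 5 -> 3 -> 6 -> 5)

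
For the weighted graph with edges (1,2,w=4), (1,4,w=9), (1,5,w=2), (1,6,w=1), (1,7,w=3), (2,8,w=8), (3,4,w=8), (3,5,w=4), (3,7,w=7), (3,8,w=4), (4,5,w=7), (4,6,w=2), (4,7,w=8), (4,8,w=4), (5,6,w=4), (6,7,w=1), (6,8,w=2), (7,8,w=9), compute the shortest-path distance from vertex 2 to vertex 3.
10 (path: 2 -> 1 -> 5 -> 3; weights 4 + 2 + 4 = 10)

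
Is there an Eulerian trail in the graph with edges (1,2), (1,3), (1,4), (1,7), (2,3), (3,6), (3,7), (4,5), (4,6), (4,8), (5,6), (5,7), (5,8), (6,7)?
Yes — and in fact it has an Eulerian circuit (the graph is connected and all 8 vertices have even degree)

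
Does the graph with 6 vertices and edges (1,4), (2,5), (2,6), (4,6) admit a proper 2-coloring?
Yes. Partition: {1, 3, 5, 6}, {2, 4}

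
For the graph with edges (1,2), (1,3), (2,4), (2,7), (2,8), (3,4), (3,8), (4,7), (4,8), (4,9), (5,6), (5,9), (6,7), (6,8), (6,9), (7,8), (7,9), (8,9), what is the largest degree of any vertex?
6 (attained at vertex 8)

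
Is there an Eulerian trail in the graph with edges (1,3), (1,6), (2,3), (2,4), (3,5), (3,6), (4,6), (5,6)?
Yes — and in fact it has an Eulerian circuit (the graph is connected and all 6 vertices have even degree)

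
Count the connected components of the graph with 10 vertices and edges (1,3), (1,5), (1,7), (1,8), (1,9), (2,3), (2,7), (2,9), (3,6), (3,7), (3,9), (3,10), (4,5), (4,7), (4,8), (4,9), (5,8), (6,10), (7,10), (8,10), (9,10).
1 (components: {1, 2, 3, 4, 5, 6, 7, 8, 9, 10})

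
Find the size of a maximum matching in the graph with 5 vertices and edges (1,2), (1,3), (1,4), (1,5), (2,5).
2 (matching: (1,4), (2,5); upper bound floor(n/2) = floor(5/2) = 2)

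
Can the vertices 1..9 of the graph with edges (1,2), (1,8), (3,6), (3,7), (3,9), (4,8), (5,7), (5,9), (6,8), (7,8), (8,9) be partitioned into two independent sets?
Yes. Partition: {1, 4, 6, 7, 9}, {2, 3, 5, 8}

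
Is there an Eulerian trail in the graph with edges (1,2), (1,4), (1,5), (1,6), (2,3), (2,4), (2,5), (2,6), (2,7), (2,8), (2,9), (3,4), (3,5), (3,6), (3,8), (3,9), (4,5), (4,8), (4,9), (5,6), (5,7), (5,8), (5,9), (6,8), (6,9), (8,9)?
Yes — and in fact it has an Eulerian circuit (the graph is connected and all 9 vertices have even degree)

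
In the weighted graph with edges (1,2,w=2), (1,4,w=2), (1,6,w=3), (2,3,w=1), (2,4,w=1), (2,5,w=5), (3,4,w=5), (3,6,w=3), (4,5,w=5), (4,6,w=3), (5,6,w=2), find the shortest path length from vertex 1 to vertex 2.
2 (path: 1 -> 2; weights 2 = 2)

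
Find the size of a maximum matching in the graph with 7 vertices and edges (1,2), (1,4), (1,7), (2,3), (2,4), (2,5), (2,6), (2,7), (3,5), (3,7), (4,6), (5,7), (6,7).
3 (matching: (2,7), (3,5), (4,6); upper bound floor(n/2) = floor(7/2) = 3)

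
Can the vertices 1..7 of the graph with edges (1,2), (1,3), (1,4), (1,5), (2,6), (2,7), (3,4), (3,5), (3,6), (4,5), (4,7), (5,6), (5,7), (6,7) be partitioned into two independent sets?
No (odd cycle of length 3: 4 -> 1 -> 3 -> 4)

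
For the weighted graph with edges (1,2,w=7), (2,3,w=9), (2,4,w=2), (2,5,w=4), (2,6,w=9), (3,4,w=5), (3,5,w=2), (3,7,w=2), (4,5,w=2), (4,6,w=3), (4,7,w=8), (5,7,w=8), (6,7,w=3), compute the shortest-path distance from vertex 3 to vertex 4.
4 (path: 3 -> 5 -> 4; weights 2 + 2 = 4)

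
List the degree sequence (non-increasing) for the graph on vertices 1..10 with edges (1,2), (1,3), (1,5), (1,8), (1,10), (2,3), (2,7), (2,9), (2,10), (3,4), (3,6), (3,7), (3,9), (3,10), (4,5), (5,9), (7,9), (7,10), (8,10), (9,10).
[7, 6, 5, 5, 5, 4, 3, 2, 2, 1] (degrees: deg(1)=5, deg(2)=5, deg(3)=7, deg(4)=2, deg(5)=3, deg(6)=1, deg(7)=4, deg(8)=2, deg(9)=5, deg(10)=6)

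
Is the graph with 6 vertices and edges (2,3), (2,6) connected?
No, it has 4 components: {1}, {2, 3, 6}, {4}, {5}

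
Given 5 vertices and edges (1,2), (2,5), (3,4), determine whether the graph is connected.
No, it has 2 components: {1, 2, 5}, {3, 4}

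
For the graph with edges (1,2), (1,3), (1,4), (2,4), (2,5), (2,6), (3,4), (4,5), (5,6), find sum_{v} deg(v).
18 (handshake: sum of degrees = 2|E| = 2 x 9 = 18)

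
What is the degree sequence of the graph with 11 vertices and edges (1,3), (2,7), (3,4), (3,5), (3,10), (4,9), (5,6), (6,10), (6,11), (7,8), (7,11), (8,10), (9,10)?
[4, 4, 3, 3, 2, 2, 2, 2, 2, 1, 1] (degrees: deg(1)=1, deg(2)=1, deg(3)=4, deg(4)=2, deg(5)=2, deg(6)=3, deg(7)=3, deg(8)=2, deg(9)=2, deg(10)=4, deg(11)=2)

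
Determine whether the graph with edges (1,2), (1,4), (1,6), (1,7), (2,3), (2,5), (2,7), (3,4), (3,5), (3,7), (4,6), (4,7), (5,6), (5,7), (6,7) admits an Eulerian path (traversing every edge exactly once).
Yes — and in fact it has an Eulerian circuit (the graph is connected and all 7 vertices have even degree)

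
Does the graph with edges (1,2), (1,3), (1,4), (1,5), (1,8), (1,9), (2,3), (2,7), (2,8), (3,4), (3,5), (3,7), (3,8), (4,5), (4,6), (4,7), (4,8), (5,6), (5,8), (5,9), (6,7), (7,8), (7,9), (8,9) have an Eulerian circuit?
No (2 vertices have odd degree: {6, 8}; Eulerian circuit requires 0)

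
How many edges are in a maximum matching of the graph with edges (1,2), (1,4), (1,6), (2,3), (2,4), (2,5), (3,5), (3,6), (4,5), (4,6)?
3 (matching: (1,6), (2,3), (4,5); upper bound floor(n/2) = floor(6/2) = 3)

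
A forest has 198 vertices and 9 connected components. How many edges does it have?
189 (Each of the 9 component trees on V_i vertices has V_i - 1 edges; summing gives V - C = 198 - 9 = 189)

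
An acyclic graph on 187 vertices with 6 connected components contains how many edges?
181 (Each of the 6 component trees on V_i vertices has V_i - 1 edges; summing gives V - C = 187 - 6 = 181)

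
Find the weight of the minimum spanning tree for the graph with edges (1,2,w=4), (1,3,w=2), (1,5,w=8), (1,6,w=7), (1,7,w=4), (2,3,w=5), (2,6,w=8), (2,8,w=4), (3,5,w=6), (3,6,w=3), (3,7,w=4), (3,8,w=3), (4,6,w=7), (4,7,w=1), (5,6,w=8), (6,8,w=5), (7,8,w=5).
23 (MST edges: (1,2,w=4), (1,3,w=2), (1,7,w=4), (3,5,w=6), (3,6,w=3), (3,8,w=3), (4,7,w=1); sum of weights 4 + 2 + 4 + 6 + 3 + 3 + 1 = 23)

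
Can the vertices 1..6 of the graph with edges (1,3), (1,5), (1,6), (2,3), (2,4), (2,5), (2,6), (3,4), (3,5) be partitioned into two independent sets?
No (odd cycle of length 3: 3 -> 1 -> 5 -> 3)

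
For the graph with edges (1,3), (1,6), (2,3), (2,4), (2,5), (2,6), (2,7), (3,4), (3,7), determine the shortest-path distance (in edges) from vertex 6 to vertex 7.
2 (path: 6 -> 2 -> 7, 2 edges)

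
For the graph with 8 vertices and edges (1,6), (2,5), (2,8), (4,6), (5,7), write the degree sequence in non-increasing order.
[2, 2, 2, 1, 1, 1, 1, 0] (degrees: deg(1)=1, deg(2)=2, deg(3)=0, deg(4)=1, deg(5)=2, deg(6)=2, deg(7)=1, deg(8)=1)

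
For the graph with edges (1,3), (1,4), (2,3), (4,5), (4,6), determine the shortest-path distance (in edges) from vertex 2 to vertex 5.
4 (path: 2 -> 3 -> 1 -> 4 -> 5, 4 edges)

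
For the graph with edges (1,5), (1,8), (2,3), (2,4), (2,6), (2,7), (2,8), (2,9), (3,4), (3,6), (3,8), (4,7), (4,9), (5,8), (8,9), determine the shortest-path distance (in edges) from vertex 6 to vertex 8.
2 (path: 6 -> 2 -> 8, 2 edges)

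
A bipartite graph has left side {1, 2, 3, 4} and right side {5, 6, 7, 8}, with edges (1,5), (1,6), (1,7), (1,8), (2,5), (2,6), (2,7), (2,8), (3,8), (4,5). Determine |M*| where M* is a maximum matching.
4 (matching: (1,6), (2,7), (3,8), (4,5); upper bound min(|L|,|R|) = min(4,4) = 4)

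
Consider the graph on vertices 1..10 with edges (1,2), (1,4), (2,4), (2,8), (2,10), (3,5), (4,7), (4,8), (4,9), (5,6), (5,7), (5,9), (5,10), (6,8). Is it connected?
Yes (BFS from 1 visits [1, 2, 4, 8, 10, 7, 9, 6, 5, 3] — all 10 vertices reached)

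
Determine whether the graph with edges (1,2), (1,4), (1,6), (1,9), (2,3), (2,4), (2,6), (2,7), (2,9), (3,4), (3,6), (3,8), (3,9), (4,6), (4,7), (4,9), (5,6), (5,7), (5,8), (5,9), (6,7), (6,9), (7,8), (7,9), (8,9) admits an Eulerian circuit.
No (2 vertices have odd degree: {3, 6}; Eulerian circuit requires 0)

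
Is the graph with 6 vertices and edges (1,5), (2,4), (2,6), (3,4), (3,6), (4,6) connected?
No, it has 2 components: {1, 5}, {2, 3, 4, 6}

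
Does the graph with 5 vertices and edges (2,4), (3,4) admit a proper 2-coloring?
Yes. Partition: {1, 2, 3, 5}, {4}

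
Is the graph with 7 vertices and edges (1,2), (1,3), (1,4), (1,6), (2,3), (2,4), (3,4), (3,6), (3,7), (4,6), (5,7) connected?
Yes (BFS from 1 visits [1, 2, 3, 4, 6, 7, 5] — all 7 vertices reached)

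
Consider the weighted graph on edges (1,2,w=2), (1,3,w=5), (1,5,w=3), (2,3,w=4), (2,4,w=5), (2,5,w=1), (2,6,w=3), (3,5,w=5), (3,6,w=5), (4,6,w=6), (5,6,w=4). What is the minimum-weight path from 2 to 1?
2 (path: 2 -> 1; weights 2 = 2)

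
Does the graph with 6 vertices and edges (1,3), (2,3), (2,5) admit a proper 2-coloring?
Yes. Partition: {1, 2, 4, 6}, {3, 5}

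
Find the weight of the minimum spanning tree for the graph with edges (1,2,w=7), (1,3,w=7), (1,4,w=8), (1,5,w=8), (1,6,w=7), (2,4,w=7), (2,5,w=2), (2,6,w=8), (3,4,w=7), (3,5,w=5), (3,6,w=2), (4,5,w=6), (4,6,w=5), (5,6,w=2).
18 (MST edges: (1,2,w=7), (2,5,w=2), (3,6,w=2), (4,6,w=5), (5,6,w=2); sum of weights 7 + 2 + 2 + 5 + 2 = 18)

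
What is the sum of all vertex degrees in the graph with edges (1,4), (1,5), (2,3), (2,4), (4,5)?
10 (handshake: sum of degrees = 2|E| = 2 x 5 = 10)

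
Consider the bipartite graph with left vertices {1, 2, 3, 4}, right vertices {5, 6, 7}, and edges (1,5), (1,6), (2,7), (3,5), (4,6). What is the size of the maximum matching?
3 (matching: (1,6), (2,7), (3,5); upper bound min(|L|,|R|) = min(4,3) = 3)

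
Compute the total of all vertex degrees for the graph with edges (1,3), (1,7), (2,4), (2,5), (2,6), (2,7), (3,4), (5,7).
16 (handshake: sum of degrees = 2|E| = 2 x 8 = 16)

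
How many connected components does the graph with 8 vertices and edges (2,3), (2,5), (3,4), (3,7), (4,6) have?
3 (components: {1}, {2, 3, 4, 5, 6, 7}, {8})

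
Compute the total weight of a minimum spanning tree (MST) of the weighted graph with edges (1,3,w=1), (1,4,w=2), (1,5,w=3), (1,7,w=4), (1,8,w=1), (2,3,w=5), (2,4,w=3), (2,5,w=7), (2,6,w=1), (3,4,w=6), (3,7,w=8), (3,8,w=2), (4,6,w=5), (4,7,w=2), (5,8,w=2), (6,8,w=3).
12 (MST edges: (1,3,w=1), (1,4,w=2), (1,8,w=1), (2,4,w=3), (2,6,w=1), (4,7,w=2), (5,8,w=2); sum of weights 1 + 2 + 1 + 3 + 1 + 2 + 2 = 12)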